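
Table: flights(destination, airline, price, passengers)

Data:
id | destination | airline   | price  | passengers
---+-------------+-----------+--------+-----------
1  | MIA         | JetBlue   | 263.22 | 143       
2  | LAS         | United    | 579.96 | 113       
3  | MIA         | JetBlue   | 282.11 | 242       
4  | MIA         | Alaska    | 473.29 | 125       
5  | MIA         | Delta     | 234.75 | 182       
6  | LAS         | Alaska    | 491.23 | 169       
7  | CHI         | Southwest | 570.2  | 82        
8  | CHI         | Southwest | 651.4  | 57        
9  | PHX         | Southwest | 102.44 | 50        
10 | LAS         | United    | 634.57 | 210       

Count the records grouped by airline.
SELECT airline, COUNT(*) as count
FROM flights
GROUP BY airline

Result:
  Alaska: 2
  Delta: 1
  JetBlue: 2
  Southwest: 3
  United: 2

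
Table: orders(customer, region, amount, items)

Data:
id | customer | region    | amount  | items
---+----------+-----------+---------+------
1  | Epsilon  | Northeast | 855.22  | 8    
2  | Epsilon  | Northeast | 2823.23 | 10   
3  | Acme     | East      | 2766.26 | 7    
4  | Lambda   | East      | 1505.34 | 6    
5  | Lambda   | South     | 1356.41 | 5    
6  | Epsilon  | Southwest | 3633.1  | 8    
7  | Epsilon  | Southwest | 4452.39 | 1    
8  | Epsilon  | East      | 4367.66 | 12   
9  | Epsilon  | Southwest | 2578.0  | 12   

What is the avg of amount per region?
SELECT region, AVG(amount) as result
FROM orders
GROUP BY region

Result:
  East: 2879.75
  Northeast: 1839.23
  South: 1356.41
  Southwest: 3554.50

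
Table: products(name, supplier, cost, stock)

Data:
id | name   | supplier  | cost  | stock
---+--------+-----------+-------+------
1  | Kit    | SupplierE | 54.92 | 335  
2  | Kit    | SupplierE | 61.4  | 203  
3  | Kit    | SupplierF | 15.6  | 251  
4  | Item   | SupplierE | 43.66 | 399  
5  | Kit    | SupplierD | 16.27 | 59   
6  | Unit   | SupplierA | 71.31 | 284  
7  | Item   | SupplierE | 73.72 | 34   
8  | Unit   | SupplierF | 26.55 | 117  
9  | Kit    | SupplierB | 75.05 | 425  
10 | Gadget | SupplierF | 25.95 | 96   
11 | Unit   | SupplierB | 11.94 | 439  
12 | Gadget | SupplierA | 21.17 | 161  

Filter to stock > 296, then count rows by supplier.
SELECT supplier, COUNT(*)
FROM products
WHERE stock > 296
GROUP BY supplier

Note: WHERE filters rows before grouping.

Result:
  SupplierB: 2
  SupplierE: 2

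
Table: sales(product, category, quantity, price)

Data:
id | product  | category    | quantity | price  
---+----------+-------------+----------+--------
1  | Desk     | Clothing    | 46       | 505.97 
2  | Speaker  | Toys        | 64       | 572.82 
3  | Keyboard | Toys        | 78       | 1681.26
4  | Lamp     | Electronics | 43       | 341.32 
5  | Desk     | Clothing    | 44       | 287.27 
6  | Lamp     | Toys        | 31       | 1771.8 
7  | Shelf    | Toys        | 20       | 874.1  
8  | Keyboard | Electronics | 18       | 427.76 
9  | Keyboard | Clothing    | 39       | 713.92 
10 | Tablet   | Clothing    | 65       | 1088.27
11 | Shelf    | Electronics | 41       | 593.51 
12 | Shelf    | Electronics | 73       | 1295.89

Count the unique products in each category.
SELECT category, COUNT(DISTINCT product)
FROM sales
GROUP BY category

Result:
  Clothing: 3 distinct
  Electronics: 3 distinct
  Toys: 4 distinct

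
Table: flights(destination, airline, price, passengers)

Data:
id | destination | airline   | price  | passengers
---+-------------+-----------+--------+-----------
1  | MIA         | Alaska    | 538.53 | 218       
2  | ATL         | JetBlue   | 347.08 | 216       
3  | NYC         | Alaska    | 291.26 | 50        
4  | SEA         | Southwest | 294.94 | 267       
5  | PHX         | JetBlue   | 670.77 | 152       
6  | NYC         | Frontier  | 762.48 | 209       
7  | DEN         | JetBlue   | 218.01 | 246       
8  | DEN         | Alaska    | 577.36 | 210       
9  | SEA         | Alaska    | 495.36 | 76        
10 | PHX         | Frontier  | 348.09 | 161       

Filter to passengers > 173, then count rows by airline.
SELECT airline, COUNT(*)
FROM flights
WHERE passengers > 173
GROUP BY airline

Note: WHERE filters rows before grouping.

Result:
  Alaska: 2
  Frontier: 1
  JetBlue: 2
  Southwest: 1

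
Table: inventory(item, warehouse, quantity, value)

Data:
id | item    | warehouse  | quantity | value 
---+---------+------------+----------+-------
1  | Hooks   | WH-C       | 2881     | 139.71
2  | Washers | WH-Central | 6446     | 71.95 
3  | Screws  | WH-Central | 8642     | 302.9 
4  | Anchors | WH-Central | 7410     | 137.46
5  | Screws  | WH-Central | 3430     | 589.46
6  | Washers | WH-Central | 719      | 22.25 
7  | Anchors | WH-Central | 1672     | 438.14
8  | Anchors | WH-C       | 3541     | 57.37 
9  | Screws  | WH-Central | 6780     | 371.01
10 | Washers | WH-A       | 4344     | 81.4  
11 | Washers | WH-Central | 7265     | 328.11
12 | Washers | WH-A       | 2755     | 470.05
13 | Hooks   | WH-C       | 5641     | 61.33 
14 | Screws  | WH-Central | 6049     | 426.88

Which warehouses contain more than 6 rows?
SELECT warehouse, COUNT(*) as cnt
FROM inventory
GROUP BY warehouse
HAVING COUNT(*) > 6

Result:
  WH-Central: 9

Note: HAVING filters groups after aggregation, WHERE filters rows before.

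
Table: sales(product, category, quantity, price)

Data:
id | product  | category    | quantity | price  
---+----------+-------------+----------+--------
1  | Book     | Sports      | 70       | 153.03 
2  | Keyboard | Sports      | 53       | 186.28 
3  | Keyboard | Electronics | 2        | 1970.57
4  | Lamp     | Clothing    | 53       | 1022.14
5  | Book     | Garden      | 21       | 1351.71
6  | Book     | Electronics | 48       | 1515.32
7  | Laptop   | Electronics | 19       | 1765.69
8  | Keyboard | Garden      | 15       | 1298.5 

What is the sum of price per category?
SELECT category, SUM(price) as result
FROM sales
GROUP BY category

Result:
  Clothing: 1022.14
  Electronics: 5251.58
  Garden: 2650.21
  Sports: 339.31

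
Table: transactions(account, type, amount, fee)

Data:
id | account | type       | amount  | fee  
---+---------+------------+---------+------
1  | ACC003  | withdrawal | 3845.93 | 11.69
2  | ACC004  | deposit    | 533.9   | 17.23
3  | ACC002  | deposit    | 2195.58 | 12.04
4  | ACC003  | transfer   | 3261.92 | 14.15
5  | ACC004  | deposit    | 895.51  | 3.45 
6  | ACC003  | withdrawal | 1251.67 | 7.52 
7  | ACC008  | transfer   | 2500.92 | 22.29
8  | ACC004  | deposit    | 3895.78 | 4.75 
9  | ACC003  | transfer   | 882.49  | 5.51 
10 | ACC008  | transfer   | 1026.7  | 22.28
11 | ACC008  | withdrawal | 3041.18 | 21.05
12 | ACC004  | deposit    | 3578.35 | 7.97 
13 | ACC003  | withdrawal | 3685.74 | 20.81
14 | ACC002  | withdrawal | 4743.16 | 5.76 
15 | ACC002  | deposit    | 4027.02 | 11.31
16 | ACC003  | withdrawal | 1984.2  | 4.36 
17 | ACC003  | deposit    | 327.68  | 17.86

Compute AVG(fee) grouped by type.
SELECT type, AVG(fee) as result
FROM transactions
GROUP BY type

Result:
  deposit: 10.66
  transfer: 16.06
  withdrawal: 11.87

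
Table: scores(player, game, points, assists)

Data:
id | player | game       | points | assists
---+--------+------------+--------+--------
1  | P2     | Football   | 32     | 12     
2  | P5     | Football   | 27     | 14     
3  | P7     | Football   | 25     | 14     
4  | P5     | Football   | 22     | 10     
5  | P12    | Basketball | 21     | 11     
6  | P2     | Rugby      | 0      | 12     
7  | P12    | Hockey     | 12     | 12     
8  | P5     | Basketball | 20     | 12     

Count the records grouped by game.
SELECT game, COUNT(*) as count
FROM scores
GROUP BY game

Result:
  Basketball: 2
  Football: 4
  Hockey: 1
  Rugby: 1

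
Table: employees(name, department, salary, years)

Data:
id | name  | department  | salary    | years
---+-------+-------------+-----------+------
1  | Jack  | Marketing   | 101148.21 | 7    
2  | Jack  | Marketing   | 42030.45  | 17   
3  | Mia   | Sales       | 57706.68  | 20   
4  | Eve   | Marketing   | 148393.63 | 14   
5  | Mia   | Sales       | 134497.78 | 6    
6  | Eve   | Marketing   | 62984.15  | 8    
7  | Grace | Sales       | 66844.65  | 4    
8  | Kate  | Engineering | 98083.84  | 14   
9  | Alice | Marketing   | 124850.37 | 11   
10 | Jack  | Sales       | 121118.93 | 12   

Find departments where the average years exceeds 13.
SELECT department, AVG(years)
FROM employees
GROUP BY department
HAVING AVG(years) > 13

Result:
  Engineering: avg=14.00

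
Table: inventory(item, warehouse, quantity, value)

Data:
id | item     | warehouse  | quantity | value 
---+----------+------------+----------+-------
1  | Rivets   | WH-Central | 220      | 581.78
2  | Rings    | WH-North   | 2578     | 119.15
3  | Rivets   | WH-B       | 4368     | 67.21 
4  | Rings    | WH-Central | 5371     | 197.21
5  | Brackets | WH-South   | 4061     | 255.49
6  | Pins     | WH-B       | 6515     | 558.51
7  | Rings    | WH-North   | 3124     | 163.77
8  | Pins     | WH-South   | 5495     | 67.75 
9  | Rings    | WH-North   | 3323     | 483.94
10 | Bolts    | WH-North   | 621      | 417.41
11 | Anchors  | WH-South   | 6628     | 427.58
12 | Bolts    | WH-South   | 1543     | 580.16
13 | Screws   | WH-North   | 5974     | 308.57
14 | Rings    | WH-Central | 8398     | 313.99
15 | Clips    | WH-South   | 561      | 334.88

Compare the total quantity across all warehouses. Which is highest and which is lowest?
SELECT warehouse, SUM(quantity)
FROM inventory
GROUP BY warehouse
ORDER BY SUM(quantity)

All groups:
  WH-B: 10883
  WH-Central: 13989
  WH-North: 15620
  WH-South: 18288

Highest: WH-South (18288)
Lowest: WH-B (10883)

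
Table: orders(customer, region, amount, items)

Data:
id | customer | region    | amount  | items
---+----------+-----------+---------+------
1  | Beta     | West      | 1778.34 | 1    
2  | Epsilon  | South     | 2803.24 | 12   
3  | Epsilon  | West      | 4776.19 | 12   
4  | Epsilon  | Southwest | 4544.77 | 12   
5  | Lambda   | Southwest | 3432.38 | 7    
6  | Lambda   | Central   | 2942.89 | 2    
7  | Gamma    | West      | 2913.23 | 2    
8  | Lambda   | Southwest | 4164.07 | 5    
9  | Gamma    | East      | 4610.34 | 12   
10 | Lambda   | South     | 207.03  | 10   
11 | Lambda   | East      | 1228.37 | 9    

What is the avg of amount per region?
SELECT region, AVG(amount) as result
FROM orders
GROUP BY region

Result:
  Central: 2942.89
  East: 2919.36
  South: 1505.14
  Southwest: 4047.07
  West: 3155.92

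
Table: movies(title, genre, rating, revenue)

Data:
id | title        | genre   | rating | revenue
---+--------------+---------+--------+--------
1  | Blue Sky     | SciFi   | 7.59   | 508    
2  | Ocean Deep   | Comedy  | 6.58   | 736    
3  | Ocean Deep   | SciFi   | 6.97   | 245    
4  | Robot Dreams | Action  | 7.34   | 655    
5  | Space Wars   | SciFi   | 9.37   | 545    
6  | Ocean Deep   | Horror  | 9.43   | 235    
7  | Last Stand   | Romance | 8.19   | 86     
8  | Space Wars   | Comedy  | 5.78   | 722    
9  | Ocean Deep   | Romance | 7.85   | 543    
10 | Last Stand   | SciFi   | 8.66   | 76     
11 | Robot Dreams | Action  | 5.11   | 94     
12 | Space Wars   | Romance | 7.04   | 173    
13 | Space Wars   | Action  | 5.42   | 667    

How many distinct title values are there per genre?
SELECT genre, COUNT(DISTINCT title)
FROM movies
GROUP BY genre

Result:
  Action: 2 distinct
  Comedy: 2 distinct
  Horror: 1 distinct
  Romance: 3 distinct
  SciFi: 4 distinct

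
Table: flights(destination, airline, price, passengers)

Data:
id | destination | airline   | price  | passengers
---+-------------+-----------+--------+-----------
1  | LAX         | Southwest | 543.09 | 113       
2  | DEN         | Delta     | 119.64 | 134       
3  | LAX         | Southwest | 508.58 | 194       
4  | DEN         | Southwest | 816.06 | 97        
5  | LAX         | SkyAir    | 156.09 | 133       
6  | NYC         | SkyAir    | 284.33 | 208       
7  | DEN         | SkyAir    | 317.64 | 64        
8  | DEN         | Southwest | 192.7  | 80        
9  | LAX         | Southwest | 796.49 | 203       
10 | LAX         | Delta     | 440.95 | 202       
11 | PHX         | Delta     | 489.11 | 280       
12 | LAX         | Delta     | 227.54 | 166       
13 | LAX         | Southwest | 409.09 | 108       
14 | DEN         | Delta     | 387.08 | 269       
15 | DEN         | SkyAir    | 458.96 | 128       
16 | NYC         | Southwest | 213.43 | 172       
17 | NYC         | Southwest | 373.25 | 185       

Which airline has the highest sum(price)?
SELECT airline, SUM(price) as val
FROM flights
GROUP BY airline
ORDER BY val DESC
LIMIT 1

Result: Southwest with sum(price) = 3852.69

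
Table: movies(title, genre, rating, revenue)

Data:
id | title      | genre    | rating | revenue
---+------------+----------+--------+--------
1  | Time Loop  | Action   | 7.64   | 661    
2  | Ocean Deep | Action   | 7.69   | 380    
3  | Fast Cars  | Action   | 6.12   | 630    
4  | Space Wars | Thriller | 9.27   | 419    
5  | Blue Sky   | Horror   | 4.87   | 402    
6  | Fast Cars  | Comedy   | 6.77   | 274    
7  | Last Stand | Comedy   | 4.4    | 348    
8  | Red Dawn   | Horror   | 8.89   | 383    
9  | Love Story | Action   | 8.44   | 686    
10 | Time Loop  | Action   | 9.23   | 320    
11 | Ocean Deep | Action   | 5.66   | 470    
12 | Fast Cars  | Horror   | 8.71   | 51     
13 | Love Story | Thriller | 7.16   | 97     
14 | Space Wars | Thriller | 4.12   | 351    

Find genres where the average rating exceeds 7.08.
SELECT genre, AVG(rating)
FROM movies
GROUP BY genre
HAVING AVG(rating) > 7.08

Result:
  Action: avg=7.46
  Horror: avg=7.49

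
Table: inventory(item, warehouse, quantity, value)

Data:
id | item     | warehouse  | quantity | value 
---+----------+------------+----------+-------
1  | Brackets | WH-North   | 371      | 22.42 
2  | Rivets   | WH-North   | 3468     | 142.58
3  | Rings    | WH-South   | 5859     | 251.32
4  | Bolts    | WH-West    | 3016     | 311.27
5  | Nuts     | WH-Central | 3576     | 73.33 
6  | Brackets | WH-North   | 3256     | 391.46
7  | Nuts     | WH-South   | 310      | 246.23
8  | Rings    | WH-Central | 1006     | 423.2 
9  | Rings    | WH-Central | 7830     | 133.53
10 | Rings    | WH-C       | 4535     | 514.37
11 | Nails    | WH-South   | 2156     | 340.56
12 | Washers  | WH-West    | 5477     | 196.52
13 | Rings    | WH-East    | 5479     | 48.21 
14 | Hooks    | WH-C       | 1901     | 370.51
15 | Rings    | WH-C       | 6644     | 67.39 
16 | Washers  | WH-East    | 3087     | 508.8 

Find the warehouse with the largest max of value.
SELECT warehouse, MAX(value) as val
FROM inventory
GROUP BY warehouse
ORDER BY val DESC
LIMIT 1

Result: WH-C with max(value) = 514.37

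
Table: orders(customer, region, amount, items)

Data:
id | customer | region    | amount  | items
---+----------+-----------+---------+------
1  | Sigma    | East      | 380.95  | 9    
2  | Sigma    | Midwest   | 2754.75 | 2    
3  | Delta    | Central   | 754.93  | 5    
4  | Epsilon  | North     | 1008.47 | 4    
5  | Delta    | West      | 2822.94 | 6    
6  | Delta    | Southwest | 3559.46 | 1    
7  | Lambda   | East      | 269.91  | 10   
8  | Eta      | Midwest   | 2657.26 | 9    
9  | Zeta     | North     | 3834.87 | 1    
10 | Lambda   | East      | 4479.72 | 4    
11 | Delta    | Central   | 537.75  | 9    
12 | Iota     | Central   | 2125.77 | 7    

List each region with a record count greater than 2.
SELECT region, COUNT(*) as cnt
FROM orders
GROUP BY region
HAVING COUNT(*) > 2

Result:
  Central: 3
  East: 3

Note: HAVING filters groups after aggregation, WHERE filters rows before.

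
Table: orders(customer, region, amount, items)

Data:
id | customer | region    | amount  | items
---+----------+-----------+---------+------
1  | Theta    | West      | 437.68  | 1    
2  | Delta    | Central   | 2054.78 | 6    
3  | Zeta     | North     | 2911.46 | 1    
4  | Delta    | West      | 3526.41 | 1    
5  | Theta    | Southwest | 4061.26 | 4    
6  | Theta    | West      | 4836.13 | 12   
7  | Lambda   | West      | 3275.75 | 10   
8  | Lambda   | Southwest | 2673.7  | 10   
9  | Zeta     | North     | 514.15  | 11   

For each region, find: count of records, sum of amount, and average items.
SELECT region,
       COUNT(*) as cnt,
       SUM(amount) as total_amount,
       AVG(items) as avg_items
FROM orders
GROUP BY region

Result:
  Central: 1 records, 2054.78 total amount, 6.00 avg items
  North: 2 records, 3425.61 total amount, 6.00 avg items
  Southwest: 2 records, 6734.96 total amount, 7.00 avg items
  West: 4 records, 12075.97 total amount, 6.00 avg items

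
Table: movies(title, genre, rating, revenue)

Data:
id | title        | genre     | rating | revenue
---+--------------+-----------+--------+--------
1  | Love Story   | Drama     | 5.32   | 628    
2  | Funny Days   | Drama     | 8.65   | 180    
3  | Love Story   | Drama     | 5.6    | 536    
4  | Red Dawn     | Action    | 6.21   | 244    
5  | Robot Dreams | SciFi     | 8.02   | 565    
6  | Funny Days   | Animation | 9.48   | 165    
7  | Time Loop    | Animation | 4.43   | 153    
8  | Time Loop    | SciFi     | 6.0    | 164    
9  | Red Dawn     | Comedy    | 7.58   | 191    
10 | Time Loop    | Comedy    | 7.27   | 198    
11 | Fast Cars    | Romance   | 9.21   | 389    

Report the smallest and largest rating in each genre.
SELECT genre, MIN(rating), MAX(rating)
FROM movies
GROUP BY genre

Result:
  Action: min=6.21, max=6.21
  Animation: min=4.43, max=9.48
  Comedy: min=7.27, max=7.58
  Drama: min=5.32, max=8.65
  Romance: min=9.21, max=9.21
  SciFi: min=6.00, max=8.02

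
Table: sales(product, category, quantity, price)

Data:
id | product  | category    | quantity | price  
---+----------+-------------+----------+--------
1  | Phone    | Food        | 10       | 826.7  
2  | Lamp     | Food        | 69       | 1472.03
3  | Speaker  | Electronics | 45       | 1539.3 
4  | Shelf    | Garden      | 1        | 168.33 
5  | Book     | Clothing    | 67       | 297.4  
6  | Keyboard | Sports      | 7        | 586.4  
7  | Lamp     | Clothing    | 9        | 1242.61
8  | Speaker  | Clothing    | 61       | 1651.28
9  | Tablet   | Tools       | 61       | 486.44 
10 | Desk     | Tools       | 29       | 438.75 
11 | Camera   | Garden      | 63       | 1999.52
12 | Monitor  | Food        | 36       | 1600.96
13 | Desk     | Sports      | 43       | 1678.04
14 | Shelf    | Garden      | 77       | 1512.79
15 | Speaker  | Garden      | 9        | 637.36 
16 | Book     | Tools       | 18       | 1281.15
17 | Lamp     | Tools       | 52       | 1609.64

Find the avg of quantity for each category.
SELECT category, AVG(quantity) as result
FROM sales
GROUP BY category

Result:
  Clothing: 45.67
  Electronics: 45.00
  Food: 38.33
  Garden: 37.50
  Sports: 25.00
  Tools: 40.00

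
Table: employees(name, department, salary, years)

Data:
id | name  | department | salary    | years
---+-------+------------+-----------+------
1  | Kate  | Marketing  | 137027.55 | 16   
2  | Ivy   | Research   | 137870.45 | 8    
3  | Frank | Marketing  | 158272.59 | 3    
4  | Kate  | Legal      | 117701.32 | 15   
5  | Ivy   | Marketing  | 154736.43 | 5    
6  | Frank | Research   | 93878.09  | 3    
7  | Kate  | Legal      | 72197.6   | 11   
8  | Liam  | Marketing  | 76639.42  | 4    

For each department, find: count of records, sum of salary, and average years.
SELECT department,
       COUNT(*) as cnt,
       SUM(salary) as total_salary,
       AVG(years) as avg_years
FROM employees
GROUP BY department

Result:
  Legal: 2 records, 189898.92 total salary, 13.00 avg years
  Marketing: 4 records, 526675.99 total salary, 7.00 avg years
  Research: 2 records, 231748.54 total salary, 5.50 avg years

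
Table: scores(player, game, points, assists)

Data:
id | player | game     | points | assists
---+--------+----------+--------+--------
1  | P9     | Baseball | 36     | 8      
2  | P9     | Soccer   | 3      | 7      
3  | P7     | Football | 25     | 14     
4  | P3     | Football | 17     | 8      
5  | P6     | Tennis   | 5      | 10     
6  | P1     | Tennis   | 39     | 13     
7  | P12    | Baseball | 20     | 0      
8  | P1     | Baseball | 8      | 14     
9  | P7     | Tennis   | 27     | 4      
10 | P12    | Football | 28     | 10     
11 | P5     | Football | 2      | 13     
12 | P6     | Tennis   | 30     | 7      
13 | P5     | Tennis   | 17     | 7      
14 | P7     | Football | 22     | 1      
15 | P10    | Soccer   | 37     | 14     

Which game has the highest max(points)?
SELECT game, MAX(points) as val
FROM scores
GROUP BY game
ORDER BY val DESC
LIMIT 1

Result: Tennis with max(points) = 39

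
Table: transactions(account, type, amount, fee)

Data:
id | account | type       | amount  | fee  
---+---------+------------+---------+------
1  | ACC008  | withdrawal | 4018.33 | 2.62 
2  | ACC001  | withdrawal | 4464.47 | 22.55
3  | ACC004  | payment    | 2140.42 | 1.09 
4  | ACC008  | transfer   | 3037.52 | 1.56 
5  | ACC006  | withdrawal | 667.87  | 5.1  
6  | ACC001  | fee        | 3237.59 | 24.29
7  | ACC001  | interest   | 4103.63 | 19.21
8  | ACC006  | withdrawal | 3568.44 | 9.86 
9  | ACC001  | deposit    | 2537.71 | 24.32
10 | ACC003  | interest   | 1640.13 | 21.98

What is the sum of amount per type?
SELECT type, SUM(amount) as result
FROM transactions
GROUP BY type

Result:
  deposit: 2537.71
  fee: 3237.59
  interest: 5743.76
  payment: 2140.42
  transfer: 3037.52
  withdrawal: 12719.11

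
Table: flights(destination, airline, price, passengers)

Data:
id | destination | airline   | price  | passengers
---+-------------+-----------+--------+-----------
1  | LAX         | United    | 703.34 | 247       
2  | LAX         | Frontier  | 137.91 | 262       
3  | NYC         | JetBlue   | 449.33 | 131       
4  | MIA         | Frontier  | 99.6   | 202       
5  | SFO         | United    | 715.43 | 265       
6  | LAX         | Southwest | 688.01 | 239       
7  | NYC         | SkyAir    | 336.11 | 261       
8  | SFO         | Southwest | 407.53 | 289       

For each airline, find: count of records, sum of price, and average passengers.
SELECT airline,
       COUNT(*) as cnt,
       SUM(price) as total_price,
       AVG(passengers) as avg_passengers
FROM flights
GROUP BY airline

Result:
  Frontier: 2 records, 237.51 total price, 232.00 avg passengers
  JetBlue: 1 records, 449.33 total price, 131.00 avg passengers
  SkyAir: 1 records, 336.11 total price, 261.00 avg passengers
  Southwest: 2 records, 1095.54 total price, 264.00 avg passengers
  United: 2 records, 1418.77 total price, 256.00 avg passengers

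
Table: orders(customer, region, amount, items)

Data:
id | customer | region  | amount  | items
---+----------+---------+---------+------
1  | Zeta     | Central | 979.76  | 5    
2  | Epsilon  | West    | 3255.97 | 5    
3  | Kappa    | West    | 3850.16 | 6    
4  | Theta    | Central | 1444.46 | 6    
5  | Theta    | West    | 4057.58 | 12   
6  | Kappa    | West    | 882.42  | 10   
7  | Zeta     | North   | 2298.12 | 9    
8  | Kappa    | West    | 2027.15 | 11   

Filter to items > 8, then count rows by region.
SELECT region, COUNT(*)
FROM orders
WHERE items > 8
GROUP BY region

Note: WHERE filters rows before grouping.

Result:
  North: 1
  West: 3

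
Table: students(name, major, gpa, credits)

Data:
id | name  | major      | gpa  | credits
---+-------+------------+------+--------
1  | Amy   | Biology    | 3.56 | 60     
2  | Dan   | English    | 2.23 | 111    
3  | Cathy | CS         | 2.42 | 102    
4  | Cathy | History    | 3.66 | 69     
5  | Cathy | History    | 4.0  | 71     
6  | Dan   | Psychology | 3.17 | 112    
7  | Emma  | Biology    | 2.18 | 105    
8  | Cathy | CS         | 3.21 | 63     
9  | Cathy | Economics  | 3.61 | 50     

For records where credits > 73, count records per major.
SELECT major, COUNT(*)
FROM students
WHERE credits > 73
GROUP BY major

Note: WHERE filters rows before grouping.

Result:
  Biology: 1
  CS: 1
  English: 1
  Psychology: 1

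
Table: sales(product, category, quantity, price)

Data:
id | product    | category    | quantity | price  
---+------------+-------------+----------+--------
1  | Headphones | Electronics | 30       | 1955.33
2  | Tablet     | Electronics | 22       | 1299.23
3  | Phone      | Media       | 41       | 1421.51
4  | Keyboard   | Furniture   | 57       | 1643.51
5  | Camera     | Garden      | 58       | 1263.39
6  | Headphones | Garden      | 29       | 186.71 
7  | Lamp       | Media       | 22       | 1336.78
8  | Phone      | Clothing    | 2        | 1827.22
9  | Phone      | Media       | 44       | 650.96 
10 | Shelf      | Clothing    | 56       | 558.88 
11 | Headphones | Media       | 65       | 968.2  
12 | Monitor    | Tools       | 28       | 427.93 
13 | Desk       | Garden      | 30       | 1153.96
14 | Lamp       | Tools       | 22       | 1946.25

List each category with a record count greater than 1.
SELECT category, COUNT(*) as cnt
FROM sales
GROUP BY category
HAVING COUNT(*) > 1

Result:
  Clothing: 2
  Electronics: 2
  Garden: 3
  Media: 4
  Tools: 2

Note: HAVING filters groups after aggregation, WHERE filters rows before.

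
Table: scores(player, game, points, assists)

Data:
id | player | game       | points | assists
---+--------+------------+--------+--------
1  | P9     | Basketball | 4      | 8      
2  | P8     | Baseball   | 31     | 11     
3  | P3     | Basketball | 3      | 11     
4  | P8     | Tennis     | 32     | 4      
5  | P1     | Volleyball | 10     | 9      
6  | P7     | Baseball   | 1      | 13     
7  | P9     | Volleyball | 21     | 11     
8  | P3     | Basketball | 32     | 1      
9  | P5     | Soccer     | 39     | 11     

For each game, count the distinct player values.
SELECT game, COUNT(DISTINCT player)
FROM scores
GROUP BY game

Result:
  Baseball: 2 distinct
  Basketball: 2 distinct
  Soccer: 1 distinct
  Tennis: 1 distinct
  Volleyball: 2 distinct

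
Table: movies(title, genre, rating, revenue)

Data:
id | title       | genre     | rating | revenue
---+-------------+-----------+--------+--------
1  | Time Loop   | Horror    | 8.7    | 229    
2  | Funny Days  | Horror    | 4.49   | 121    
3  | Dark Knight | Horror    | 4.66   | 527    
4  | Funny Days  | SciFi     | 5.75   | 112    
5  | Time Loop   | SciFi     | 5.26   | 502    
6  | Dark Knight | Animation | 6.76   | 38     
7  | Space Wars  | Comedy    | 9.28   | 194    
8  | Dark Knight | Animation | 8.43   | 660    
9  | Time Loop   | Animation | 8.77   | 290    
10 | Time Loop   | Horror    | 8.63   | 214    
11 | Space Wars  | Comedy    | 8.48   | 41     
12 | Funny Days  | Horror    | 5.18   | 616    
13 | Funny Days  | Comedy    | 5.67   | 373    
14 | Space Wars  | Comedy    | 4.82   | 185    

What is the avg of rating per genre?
SELECT genre, AVG(rating) as result
FROM movies
GROUP BY genre

Result:
  Animation: 7.99
  Comedy: 7.06
  Horror: 6.33
  SciFi: 5.51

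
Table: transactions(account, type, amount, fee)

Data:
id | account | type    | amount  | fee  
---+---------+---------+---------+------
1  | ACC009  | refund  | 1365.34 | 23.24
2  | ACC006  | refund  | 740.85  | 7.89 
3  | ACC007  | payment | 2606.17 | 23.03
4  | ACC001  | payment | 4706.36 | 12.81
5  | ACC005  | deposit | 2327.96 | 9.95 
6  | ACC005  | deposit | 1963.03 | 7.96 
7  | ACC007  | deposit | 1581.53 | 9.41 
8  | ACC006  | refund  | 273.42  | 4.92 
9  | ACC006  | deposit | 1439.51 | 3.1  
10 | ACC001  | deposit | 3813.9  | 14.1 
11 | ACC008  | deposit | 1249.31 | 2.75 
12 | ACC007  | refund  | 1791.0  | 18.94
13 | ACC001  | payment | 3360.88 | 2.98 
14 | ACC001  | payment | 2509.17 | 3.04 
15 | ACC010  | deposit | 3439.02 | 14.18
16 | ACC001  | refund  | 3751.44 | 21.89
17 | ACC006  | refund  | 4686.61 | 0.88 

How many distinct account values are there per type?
SELECT type, COUNT(DISTINCT account)
FROM transactions
GROUP BY type

Result:
  deposit: 6 distinct
  payment: 2 distinct
  refund: 4 distinct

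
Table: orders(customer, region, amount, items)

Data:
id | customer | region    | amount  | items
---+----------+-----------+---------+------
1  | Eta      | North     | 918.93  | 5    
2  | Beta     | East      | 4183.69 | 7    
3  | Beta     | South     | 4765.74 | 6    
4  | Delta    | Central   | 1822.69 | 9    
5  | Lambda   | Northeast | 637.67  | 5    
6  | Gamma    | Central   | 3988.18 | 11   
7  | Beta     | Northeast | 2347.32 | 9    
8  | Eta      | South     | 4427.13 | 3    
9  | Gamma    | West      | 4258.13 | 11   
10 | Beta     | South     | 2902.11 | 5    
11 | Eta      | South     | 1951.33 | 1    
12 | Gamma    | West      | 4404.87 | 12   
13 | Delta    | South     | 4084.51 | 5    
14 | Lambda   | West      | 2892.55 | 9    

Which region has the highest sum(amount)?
SELECT region, SUM(amount) as val
FROM orders
GROUP BY region
ORDER BY val DESC
LIMIT 1

Result: South with sum(amount) = 18130.82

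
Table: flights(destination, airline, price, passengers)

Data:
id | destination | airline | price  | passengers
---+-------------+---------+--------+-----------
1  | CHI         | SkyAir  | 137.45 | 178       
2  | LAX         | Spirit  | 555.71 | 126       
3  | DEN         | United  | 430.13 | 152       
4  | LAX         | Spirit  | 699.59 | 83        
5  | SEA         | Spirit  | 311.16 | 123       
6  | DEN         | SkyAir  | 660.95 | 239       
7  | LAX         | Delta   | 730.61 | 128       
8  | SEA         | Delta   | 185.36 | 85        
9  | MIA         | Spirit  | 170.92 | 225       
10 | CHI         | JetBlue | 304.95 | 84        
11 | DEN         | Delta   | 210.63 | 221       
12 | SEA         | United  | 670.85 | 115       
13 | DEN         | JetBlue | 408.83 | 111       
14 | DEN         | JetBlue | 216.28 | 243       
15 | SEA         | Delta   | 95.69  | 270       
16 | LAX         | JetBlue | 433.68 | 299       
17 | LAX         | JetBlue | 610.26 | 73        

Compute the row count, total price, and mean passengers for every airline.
SELECT airline,
       COUNT(*) as cnt,
       SUM(price) as total_price,
       AVG(passengers) as avg_passengers
FROM flights
GROUP BY airline

Result:
  Delta: 4 records, 1222.29 total price, 176.00 avg passengers
  JetBlue: 5 records, 1974.00 total price, 162.00 avg passengers
  SkyAir: 2 records, 798.40 total price, 208.50 avg passengers
  Spirit: 4 records, 1737.38 total price, 139.25 avg passengers
  United: 2 records, 1100.98 total price, 133.50 avg passengers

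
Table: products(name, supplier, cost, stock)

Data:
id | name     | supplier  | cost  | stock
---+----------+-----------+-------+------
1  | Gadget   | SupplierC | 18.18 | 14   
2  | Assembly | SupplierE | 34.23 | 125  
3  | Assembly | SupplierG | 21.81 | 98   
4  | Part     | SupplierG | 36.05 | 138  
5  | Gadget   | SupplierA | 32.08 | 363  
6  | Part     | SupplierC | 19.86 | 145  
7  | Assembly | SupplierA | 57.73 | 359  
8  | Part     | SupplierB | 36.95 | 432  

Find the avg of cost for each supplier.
SELECT supplier, AVG(cost) as result
FROM products
GROUP BY supplier

Result:
  SupplierA: 44.91
  SupplierB: 36.95
  SupplierC: 19.02
  SupplierE: 34.23
  SupplierG: 28.93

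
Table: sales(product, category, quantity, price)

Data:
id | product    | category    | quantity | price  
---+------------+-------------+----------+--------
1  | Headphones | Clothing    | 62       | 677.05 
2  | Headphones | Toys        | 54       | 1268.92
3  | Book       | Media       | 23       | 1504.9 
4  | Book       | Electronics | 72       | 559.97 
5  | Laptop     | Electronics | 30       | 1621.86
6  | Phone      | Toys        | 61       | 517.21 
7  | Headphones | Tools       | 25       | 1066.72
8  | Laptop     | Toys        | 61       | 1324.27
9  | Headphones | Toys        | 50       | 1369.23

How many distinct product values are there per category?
SELECT category, COUNT(DISTINCT product)
FROM sales
GROUP BY category

Result:
  Clothing: 1 distinct
  Electronics: 2 distinct
  Media: 1 distinct
  Tools: 1 distinct
  Toys: 3 distinct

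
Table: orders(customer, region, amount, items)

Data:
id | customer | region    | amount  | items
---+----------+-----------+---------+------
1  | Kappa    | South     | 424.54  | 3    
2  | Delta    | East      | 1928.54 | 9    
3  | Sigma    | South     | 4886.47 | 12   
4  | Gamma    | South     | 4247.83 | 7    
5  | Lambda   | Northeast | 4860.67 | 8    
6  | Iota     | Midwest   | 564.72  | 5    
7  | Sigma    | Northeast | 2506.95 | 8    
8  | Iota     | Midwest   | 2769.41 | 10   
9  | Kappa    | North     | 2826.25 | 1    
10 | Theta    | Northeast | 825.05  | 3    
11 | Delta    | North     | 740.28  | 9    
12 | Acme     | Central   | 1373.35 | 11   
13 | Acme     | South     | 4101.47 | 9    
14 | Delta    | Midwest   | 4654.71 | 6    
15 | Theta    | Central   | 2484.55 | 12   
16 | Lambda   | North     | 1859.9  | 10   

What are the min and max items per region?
SELECT region, MIN(items), MAX(items)
FROM orders
GROUP BY region

Result:
  Central: min=11, max=12
  East: min=9, max=9
  Midwest: min=5, max=10
  North: min=1, max=10
  Northeast: min=3, max=8
  South: min=3, max=12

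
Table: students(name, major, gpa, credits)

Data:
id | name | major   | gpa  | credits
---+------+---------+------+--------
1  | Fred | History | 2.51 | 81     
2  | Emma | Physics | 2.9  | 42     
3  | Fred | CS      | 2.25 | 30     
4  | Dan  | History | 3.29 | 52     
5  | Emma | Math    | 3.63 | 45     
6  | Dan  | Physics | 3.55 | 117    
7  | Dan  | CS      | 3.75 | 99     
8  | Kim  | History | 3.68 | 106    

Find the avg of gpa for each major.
SELECT major, AVG(gpa) as result
FROM students
GROUP BY major

Result:
  CS: 3.00
  History: 3.16
  Math: 3.63
  Physics: 3.23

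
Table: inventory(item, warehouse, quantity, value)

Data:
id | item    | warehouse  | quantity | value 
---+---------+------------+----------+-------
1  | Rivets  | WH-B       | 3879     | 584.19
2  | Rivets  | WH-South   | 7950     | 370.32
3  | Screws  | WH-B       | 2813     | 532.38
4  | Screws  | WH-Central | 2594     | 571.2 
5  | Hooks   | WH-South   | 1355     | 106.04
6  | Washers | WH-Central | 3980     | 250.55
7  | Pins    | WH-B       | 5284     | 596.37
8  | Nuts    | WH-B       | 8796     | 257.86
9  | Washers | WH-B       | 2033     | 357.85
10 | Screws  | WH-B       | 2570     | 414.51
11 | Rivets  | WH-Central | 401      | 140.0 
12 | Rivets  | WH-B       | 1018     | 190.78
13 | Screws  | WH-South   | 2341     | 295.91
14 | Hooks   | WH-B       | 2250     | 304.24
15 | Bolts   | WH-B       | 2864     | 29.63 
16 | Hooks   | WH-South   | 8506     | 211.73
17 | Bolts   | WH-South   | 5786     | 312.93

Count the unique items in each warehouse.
SELECT warehouse, COUNT(DISTINCT item)
FROM inventory
GROUP BY warehouse

Result:
  WH-B: 7 distinct
  WH-Central: 3 distinct
  WH-South: 4 distinct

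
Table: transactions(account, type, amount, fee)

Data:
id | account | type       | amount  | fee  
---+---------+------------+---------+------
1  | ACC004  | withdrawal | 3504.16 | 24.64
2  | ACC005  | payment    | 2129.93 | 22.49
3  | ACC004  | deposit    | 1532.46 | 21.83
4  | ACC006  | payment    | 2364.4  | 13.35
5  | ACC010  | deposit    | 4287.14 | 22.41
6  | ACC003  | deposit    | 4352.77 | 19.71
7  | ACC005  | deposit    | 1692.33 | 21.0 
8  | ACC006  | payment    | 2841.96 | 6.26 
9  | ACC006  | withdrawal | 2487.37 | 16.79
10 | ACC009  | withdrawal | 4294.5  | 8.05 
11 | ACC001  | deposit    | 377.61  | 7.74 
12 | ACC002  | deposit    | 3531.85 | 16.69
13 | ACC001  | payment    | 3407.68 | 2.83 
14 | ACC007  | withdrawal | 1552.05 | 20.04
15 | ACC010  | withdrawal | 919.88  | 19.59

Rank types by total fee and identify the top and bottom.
SELECT type, SUM(fee)
FROM transactions
GROUP BY type
ORDER BY SUM(fee)

All groups:
  payment: 44.93
  withdrawal: 89.11
  deposit: 109.38

Highest: deposit (109.38)
Lowest: payment (44.93)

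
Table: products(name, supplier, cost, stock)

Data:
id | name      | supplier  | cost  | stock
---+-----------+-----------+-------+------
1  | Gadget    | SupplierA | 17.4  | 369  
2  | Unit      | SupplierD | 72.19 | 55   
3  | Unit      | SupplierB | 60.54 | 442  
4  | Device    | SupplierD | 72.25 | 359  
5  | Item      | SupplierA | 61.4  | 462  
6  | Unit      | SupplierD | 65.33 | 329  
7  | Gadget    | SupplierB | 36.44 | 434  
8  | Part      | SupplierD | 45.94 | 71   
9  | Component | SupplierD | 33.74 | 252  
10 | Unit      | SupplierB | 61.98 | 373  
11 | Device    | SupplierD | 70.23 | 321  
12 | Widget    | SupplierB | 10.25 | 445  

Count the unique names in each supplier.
SELECT supplier, COUNT(DISTINCT name)
FROM products
GROUP BY supplier

Result:
  SupplierA: 2 distinct
  SupplierB: 3 distinct
  SupplierD: 4 distinct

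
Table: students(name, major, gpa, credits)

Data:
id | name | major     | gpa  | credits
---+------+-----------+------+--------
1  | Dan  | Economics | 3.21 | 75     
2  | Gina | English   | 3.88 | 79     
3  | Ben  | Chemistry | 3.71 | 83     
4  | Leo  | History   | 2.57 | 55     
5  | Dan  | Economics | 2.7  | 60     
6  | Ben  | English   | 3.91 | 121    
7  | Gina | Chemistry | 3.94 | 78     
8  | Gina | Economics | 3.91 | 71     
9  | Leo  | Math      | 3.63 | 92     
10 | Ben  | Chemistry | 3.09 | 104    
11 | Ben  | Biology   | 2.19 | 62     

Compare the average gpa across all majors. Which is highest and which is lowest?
SELECT major, AVG(gpa)
FROM students
GROUP BY major
ORDER BY AVG(gpa)

All groups:
  Biology: 2.19
  History: 2.57
  Economics: 3.27
  Chemistry: 3.58
  Math: 3.63
  English: 3.90

Highest: English (3.90)
Lowest: Biology (2.19)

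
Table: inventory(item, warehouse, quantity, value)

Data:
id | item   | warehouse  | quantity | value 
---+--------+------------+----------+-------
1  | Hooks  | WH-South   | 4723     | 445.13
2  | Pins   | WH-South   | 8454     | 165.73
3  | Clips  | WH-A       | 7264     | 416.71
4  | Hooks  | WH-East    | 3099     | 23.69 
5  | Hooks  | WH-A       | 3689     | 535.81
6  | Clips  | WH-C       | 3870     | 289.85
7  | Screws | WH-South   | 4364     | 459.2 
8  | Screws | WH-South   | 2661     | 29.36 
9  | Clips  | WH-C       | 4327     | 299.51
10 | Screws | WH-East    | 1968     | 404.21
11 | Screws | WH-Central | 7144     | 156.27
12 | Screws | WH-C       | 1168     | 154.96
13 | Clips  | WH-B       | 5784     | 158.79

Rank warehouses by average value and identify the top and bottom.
SELECT warehouse, AVG(value)
FROM inventory
GROUP BY warehouse
ORDER BY AVG(value)

All groups:
  WH-Central: 156.27
  WH-B: 158.79
  WH-East: 213.95
  WH-C: 248.11
  WH-South: 274.86
  WH-A: 476.26

Highest: WH-A (476.26)
Lowest: WH-Central (156.27)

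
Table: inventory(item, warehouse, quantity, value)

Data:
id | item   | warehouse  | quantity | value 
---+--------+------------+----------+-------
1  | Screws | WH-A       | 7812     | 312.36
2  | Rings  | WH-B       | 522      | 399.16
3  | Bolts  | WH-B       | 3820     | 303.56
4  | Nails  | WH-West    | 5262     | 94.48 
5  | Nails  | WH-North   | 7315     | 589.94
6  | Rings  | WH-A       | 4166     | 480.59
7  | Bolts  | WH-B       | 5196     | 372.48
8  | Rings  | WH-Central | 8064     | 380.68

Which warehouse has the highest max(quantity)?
SELECT warehouse, MAX(quantity) as val
FROM inventory
GROUP BY warehouse
ORDER BY val DESC
LIMIT 1

Result: WH-Central with max(quantity) = 8064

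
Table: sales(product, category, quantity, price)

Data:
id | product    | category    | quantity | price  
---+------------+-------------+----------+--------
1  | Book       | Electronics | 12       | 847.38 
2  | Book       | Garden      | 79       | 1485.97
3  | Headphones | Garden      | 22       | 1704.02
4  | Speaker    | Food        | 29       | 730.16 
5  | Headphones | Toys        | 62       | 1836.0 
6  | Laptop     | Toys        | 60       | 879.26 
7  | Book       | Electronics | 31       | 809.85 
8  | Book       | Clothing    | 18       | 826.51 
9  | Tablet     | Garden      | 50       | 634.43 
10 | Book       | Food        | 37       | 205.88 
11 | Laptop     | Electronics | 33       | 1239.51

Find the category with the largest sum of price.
SELECT category, SUM(price) as val
FROM sales
GROUP BY category
ORDER BY val DESC
LIMIT 1

Result: Garden with sum(price) = 3824.42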